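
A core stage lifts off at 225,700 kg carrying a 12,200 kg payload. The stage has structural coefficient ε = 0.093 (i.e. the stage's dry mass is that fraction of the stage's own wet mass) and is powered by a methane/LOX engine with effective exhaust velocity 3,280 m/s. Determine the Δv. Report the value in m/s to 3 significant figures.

Δv ≈ 6400 m/s

Stage wet mass = m₀ − payload = 225,700 − 12,200 = 213,500 kg.
Stage dry mass = ε × stage wet mass = 0.093 × 213,500 = 19,855.5 kg.
Burnout mass m_f = stage dry + payload = 19,855.5 + 12,200 = 32,055.5 kg.
Δv = v_e · ln(225,700/32,055.5) = 3280.0 × ln(7.041) = 3280.0 × 1.9517 ≈ 6402 m/s.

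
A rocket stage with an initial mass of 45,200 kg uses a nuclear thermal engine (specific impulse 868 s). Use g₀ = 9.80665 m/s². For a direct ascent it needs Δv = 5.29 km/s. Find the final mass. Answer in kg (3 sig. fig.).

v_e = Isp · g₀ = 868 × 9.80665 = 8512.2 m/s.
m₀/m_f = exp(Δv / v_e) = exp(5290 / 8512.2) = exp(0.6215) = 1.8616.
m_f = m₀ / 1.8616 = 45,200 / 1.8616 = 24,280.2 kg.

final mass ≈ 24300 kg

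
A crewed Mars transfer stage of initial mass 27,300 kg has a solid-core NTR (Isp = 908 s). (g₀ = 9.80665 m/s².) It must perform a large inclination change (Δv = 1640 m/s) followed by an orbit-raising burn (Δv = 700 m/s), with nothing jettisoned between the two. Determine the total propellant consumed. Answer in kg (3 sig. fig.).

total propellant consumed ≈ 6310 kg

v_e = Isp · g₀ = 908 × 9.80665 = 8904.4 m/s.
After the first burn: m = 27300 × exp(−1640/8904.4) = 27300 × 0.83179 = 22,707.9 kg.
After the second burn: m = 22,707.9 × exp(−700/8904.4) = 22,707.9 × 0.92440 = 20,991.2 kg.
Total propellant = m₀ − m_final = 27300 − 20,991.2 = 6,308.8 kg.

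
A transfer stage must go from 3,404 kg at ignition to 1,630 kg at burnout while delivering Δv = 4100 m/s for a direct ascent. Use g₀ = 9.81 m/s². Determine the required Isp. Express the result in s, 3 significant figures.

Isp ≈ 568 s

ln(m₀/m_f) = ln(3404/1630) = ln(2.088) = 0.7364.
v_e = Δv / ln(m₀/m_f) = 4100 / 0.7364 = 5567.8 m/s.
Isp = v_e / g₀ = 5567.8 / 9.81 = 567.6 s.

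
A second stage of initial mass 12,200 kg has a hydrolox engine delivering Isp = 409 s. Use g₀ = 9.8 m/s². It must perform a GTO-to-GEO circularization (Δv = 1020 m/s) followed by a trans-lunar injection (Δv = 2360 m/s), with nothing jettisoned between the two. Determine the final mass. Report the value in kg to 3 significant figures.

v_e = Isp · g₀ = 409 × 9.8 = 4008.2 m/s.
After the first burn: m = 12200 × exp(−1020/4008.2) = 12200 × 0.77532 = 9,458.9 kg.
After the second burn: m = 9,458.9 × exp(−2360/4008.2) = 9,458.9 × 0.55500 = 5,249.69 kg.

final mass ≈ 5250 kg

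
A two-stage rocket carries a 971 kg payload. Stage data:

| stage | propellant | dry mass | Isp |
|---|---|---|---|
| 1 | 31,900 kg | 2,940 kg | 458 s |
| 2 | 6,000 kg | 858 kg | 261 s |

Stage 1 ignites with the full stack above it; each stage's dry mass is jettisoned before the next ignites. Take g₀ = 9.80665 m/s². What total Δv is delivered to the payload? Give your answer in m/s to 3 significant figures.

Ignition mass of stage 1 = 31,900+2,940 + 6,000+858 + 971 = 42,669 kg.
Stage 1: m₀ = 42,669 kg, m_f = 42,669 − 31,900 = 10,769 kg; Δv = 458×9.80665×ln(3.962) = 4491.4×1.3768 ≈ 6184 m/s.
Stage 2: m₀ = 7,829 kg, m_f = 7,829 − 6,000 = 1,829 kg; Δv = 261×9.80665×ln(4.28) = 2559.5×1.4541 ≈ 3722 m/s.
Total Δv = 6184 + 3722 = 9906 m/s.

Δv ≈ 9910 m/s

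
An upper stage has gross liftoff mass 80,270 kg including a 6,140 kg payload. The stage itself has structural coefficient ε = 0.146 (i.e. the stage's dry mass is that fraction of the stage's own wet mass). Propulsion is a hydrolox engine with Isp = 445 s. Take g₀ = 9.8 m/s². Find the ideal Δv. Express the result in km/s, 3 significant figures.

Δv ≈ 6.78 km/s

Stage wet mass = m₀ − payload = 80,270 − 6,140 = 74,130 kg.
Stage dry mass = ε × stage wet mass = 0.146 × 74,130 = 10,823 kg.
Burnout mass m_f = stage dry + payload = 10,823 + 6,140 = 16,963 kg.
v_e = Isp · g₀ = 445 × 9.8 = 4361.0 m/s.
Using Δv = v_e ln(m₀/m_f): Δv = v_e · ln(80,270/16,963) = 4361.0 × ln(4.732) = 4361.0 × 1.5544 ≈ 6779 m/s.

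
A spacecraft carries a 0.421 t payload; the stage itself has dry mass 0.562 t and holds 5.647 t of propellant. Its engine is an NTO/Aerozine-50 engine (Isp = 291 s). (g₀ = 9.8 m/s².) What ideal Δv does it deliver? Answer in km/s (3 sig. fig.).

v_e = Isp · g₀ = 291 × 9.8 = 2851.8 m/s.
m₀ = payload + dry + propellant = 0.421 + 0.562 + 5.647 = 6.63 t.
m_f = payload + dry = 0.421 + 0.562 = 0.983 t.
Δv = v_e · ln(m₀/m_f) = 2851.8 × ln(6.745) = 2851.8 × 1.9088 ≈ 5443.4 m/s.

Δv ≈ 5.44 km/s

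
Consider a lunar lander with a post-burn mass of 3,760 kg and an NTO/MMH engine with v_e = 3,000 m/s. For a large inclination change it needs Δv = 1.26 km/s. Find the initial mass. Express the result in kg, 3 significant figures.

initial mass ≈ 5720 kg

By the Tsiolkovsky rocket equation, m₀/m_f = exp(Δv / v_e) = exp(1260 / 3000.0) = exp(0.4200) = 1.5220.
m₀ = m_f × 1.5220 = 3,760 × 1.5220 = 5,722.72 kg.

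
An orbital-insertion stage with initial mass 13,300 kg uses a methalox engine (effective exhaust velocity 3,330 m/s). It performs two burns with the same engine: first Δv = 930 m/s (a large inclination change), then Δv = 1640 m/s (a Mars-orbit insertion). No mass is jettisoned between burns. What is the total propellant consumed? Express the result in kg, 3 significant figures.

After the first burn: m = 13300 × exp(−930/3330.0) = 13300 × 0.75633 = 10,059.2 kg.
After the second burn: m = 10,059.2 × exp(−1640/3330.0) = 10,059.2 × 0.61110 = 6,147.18 kg.
Total propellant = m₀ − m_final = 13300 − 6,147.18 = 7,152.82 kg.

total propellant consumed ≈ 7150 kg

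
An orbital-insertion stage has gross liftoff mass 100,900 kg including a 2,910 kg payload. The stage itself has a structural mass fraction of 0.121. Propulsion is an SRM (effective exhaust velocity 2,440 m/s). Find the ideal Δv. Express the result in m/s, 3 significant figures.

Δv ≈ 4690 m/s

Stage wet mass = m₀ − payload = 100,900 − 2,910 = 97,990 kg.
Stage dry mass = ε × stage wet mass = 0.121 × 97,990 = 11,856.8 kg.
Burnout mass m_f = stage dry + payload = 11,856.8 + 2,910 = 14,766.8 kg.
Δv = v_e · ln(100,900/14,766.8) = 2440.0 × ln(6.833) = 2440.0 × 1.9217 ≈ 4689 m/s.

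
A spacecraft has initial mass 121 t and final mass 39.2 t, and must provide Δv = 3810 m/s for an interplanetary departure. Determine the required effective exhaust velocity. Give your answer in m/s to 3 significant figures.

ln(m₀/m_f) = ln(121000/39200) = ln(3.087) = 1.1271.
From the ideal rocket equation, v_e = Δv / ln(m₀/m_f) = 3810 / 1.1271 = 3380.3 m/s.

v_e ≈ 3380 m/s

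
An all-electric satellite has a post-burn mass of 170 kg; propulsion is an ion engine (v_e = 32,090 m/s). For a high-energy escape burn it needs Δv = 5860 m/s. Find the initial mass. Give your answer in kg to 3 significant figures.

initial mass ≈ 204 kg

m₀/m_f = exp(Δv / v_e) = exp(5860 / 32090.0) = exp(0.1826) = 1.2003.
m₀ = m_f × 1.2003 = 170 × 1.2003 = 204.051 kg.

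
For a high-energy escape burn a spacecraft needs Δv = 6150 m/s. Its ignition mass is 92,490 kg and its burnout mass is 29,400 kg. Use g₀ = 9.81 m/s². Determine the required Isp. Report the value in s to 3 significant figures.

ln(m₀/m_f) = ln(92490/29400) = ln(3.146) = 1.1461.
Rocket equation: v_e = Δv / ln(m₀/m_f) = 6150 / 1.1461 = 5366.0 m/s.
Isp = v_e / g₀ = 5366.0 / 9.81 = 547.0 s.

Isp ≈ 547 s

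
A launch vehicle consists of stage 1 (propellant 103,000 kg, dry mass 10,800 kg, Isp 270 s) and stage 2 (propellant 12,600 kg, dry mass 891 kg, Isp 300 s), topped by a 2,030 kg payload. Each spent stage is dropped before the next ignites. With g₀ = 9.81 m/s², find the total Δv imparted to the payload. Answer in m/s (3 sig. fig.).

Ignition mass of stage 1 = 103,000+10,800 + 12,600+891 + 2,030 = 129,321 kg.
Stage 1: m₀ = 129,321 kg, m_f = 129,321 − 103,000 = 26,321 kg; Δv = 270×9.81×ln(4.913) = 2648.7×1.5919 ≈ 4217 m/s.
Stage 2: m₀ = 15,521 kg, m_f = 15,521 − 12,600 = 2,921 kg; Δv = 300×9.81×ln(5.314) = 2943.0×1.6703 ≈ 4916 m/s.
Total Δv = 4217 + 4916 = 9133 m/s.

Δv ≈ 9130 m/s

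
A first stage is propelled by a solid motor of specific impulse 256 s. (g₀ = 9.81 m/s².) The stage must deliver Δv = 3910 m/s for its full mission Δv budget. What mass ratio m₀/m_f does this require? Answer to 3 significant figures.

mass ratio ≈ 4.74

v_e = Isp · g₀ = 256 × 9.81 = 2511.4 m/s.
m₀/m_f = exp(Δv / v_e) = exp(3910 / 2511.4) = exp(1.5569) = 4.7442.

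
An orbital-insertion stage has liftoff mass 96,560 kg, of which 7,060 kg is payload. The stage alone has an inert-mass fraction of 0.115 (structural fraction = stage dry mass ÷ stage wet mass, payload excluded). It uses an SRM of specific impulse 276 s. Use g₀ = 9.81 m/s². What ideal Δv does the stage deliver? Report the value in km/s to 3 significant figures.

Δv ≈ 4.65 km/s

Stage wet mass = m₀ − payload = 96,560 − 7,060 = 89,500 kg.
Stage dry mass = ε × stage wet mass = 0.115 × 89,500 = 10,292.5 kg.
Burnout mass m_f = stage dry + payload = 10,292.5 + 7,060 = 17,352.5 kg.
v_e = Isp · g₀ = 276 × 9.81 = 2707.6 m/s.
Rocket equation: Δv = v_e · ln(96,560/17,352.5) = 2707.6 × ln(5.565) = 2707.6 × 1.7164 ≈ 4647 m/s.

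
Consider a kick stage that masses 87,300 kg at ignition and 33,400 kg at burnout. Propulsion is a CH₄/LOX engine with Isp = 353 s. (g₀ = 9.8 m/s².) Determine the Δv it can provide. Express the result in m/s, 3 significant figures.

Δv ≈ 3320 m/s

v_e = Isp · g₀ = 353 × 9.8 = 3459.4 m/s.
Δv = v_e · ln(m₀/m_f) = 3459.4 × ln(2.614) = 3459.4 × 0.9608 ≈ 3323.8 m/s.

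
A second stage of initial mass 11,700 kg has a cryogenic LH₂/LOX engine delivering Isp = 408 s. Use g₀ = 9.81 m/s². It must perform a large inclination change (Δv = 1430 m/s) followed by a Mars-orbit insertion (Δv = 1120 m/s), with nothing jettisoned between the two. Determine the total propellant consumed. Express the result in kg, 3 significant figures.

total propellant consumed ≈ 5510 kg

v_e = Isp · g₀ = 408 × 9.81 = 4002.5 m/s.
After the first burn: m = 11700 × exp(−1430/4002.5) = 11700 × 0.69958 = 8,185.09 kg.
After the second burn: m = 8,185.09 × exp(−1120/4002.5) = 8,185.09 × 0.75591 = 6,187.19 kg.
Total propellant = m₀ − m_final = 11700 − 6,187.19 = 5,512.81 kg.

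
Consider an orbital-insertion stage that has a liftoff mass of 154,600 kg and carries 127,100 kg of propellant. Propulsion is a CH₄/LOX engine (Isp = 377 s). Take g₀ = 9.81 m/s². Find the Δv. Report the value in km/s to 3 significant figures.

Δv ≈ 6.39 km/s

v_e = Isp · g₀ = 377 × 9.81 = 3698.4 m/s.
m_f = m₀ − m_prop = 154,600 − 127,100 = 27,500 kg.
Using Δv = v_e ln(m₀/m_f): Δv = v_e · ln(m₀/m_f) = 3698.4 × ln(5.622) = 3698.4 × 1.7267 ≈ 6385.8 m/s.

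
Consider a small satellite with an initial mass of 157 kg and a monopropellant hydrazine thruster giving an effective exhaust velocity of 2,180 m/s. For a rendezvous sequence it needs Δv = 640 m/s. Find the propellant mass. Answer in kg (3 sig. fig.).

By the Tsiolkovsky rocket equation, m₀/m_f = exp(Δv / v_e) = exp(640 / 2180.0) = exp(0.2936) = 1.3412.
m_f = 157 / 1.3412 = 117.059 kg, so propellant = m₀ − m_f = 157 − 117.059 = 39.941 kg.

propellant mass ≈ 39.9 kg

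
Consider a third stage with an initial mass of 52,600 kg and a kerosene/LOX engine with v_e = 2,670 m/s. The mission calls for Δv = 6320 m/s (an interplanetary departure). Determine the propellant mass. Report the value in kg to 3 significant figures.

m₀/m_f = exp(Δv / v_e) = exp(6320 / 2670.0) = exp(2.3670) = 10.6658.
m_f = 52,600 / 10.6658 = 4,931.65 kg, so propellant = m₀ − m_f = 52,600 − 4,931.65 = 47,668.35 kg.

propellant mass ≈ 47700 kg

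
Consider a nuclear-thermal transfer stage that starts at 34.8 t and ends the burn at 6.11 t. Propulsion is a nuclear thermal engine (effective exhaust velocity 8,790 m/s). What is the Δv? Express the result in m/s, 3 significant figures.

Rocket equation: Δv = v_e · ln(m₀/m_f) = 8790.0 × ln(5.696) = 8790.0 × 1.7397 ≈ 15291.9 m/s.

Δv ≈ 15300 m/s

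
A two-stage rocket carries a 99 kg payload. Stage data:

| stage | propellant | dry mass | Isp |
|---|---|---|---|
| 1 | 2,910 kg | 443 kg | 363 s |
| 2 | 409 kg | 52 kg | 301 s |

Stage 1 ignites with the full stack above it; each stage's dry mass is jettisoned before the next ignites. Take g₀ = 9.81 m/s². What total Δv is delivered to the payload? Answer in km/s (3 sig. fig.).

Δv ≈ 8.72 km/s

Ignition mass of stage 1 = 2,910+443 + 409+52 + 99 = 3,913 kg.
Stage 1: m₀ = 3,913 kg, m_f = 3,913 − 2,910 = 1,003 kg; Δv = 363×9.81×ln(3.901) = 3561.0×1.3613 ≈ 4848 m/s.
Stage 2: m₀ = 560 kg, m_f = 560 − 409 = 151 kg; Δv = 301×9.81×ln(3.709) = 2952.8×1.3107 ≈ 3870 m/s.
Total Δv = 4848 + 3870 = 8718 m/s.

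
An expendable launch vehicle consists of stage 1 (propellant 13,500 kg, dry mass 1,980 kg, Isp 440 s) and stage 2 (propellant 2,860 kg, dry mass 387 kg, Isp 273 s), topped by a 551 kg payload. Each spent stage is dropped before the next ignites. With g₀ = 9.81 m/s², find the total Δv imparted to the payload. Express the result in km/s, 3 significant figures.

Δv ≈ 8.95 km/s

Ignition mass of stage 1 = 13,500+1,980 + 2,860+387 + 551 = 19,278 kg.
Stage 1: m₀ = 19,278 kg, m_f = 19,278 − 13,500 = 5,778 kg; Δv = 440×9.81×ln(3.336) = 4316.4×1.2049 ≈ 5201 m/s.
Stage 2: m₀ = 3,798 kg, m_f = 3,798 − 2,860 = 938 kg; Δv = 273×9.81×ln(4.049) = 2678.1×1.3985 ≈ 3745 m/s.
Total Δv = 5201 + 3745 = 8946 m/s.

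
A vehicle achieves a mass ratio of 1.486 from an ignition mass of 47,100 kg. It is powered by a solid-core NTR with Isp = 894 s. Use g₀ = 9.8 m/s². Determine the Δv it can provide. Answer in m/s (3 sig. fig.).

Δv ≈ 3470 m/s

v_e = Isp · g₀ = 894 × 9.8 = 8761.2 m/s.
From the ideal rocket equation, Δv = v_e · ln(1.486) = 8761.2 × 0.3961 ≈ 3470.2 m/s.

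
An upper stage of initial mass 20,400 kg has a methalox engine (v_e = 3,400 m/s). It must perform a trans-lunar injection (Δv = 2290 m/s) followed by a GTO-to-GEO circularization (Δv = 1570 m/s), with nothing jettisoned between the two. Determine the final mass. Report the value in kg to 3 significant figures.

After the first burn: m = 20400 × exp(−2290/3400.0) = 20400 × 0.50991 = 10,402.2 kg.
After the second burn: m = 10,402.2 × exp(−1570/3400.0) = 10,402.2 × 0.63017 = 6,555.15 kg.

final mass ≈ 6560 kg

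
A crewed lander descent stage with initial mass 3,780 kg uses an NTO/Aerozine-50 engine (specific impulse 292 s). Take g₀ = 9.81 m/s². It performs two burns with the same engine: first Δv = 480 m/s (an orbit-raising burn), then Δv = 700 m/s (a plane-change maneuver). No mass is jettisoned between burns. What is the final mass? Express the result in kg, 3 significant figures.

v_e = Isp · g₀ = 292 × 9.81 = 2864.5 m/s.
After the first burn: m = 3780 × exp(−480/2864.5) = 3780 × 0.84572 = 3,196.82 kg.
After the second burn: m = 3,196.82 × exp(−700/2864.5) = 3,196.82 × 0.78320 = 2,503.75 kg.

final mass ≈ 2500 kg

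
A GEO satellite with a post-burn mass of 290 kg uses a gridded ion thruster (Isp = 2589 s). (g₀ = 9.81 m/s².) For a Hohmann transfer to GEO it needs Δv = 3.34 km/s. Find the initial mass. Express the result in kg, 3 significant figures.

initial mass ≈ 331 kg

v_e = Isp · g₀ = 2589 × 9.81 = 25398.1 m/s.
m₀/m_f = exp(Δv / v_e) = exp(3340 / 25398.1) = exp(0.1315) = 1.1405.
m₀ = m_f × 1.1405 = 290 × 1.1405 = 330.745 kg.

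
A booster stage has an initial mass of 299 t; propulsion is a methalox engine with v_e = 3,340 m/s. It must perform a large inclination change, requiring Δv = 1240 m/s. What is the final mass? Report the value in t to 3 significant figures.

final mass ≈ 206 t

Rocket equation: m₀/m_f = exp(Δv / v_e) = exp(1240 / 3340.0) = exp(0.3713) = 1.4496.
m_f = m₀ / 1.4496 = 299 / 1.4496 = 206.264 t.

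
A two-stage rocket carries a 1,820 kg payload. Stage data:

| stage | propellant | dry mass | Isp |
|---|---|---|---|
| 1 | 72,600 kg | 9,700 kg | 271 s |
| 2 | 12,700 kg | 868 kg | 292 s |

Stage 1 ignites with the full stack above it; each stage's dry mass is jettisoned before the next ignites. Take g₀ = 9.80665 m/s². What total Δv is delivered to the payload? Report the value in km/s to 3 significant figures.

Δv ≈ 8.61 km/s

Ignition mass of stage 1 = 72,600+9,700 + 12,700+868 + 1,820 = 97,688 kg.
Stage 1: m₀ = 97,688 kg, m_f = 97,688 − 72,600 = 25,088 kg; Δv = 271×9.80665×ln(3.894) = 2657.6×1.3594 ≈ 3613 m/s.
Stage 2: m₀ = 15,388 kg, m_f = 15,388 − 12,700 = 2,688 kg; Δv = 292×9.80665×ln(5.725) = 2863.5×1.7448 ≈ 4996 m/s.
Total Δv = 3613 + 4996 = 8609 m/s.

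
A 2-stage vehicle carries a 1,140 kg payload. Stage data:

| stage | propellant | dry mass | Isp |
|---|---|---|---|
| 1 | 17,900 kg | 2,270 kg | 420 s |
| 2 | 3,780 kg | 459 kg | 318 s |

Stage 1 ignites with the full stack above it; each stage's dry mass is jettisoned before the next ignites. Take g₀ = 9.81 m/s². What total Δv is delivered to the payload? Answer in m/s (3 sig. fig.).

Ignition mass of stage 1 = 17,900+2,270 + 3,780+459 + 1,140 = 25,549 kg.
Stage 1: m₀ = 25,549 kg, m_f = 25,549 − 17,900 = 7,649 kg; Δv = 420×9.81×ln(3.34) = 4120.2×1.2060 ≈ 4969 m/s.
Stage 2: m₀ = 5,379 kg, m_f = 5,379 − 3,780 = 1,599 kg; Δv = 318×9.81×ln(3.364) = 3119.6×1.2131 ≈ 3784 m/s.
Total Δv = 4969 + 3784 = 8753 m/s.

Δv ≈ 8750 m/s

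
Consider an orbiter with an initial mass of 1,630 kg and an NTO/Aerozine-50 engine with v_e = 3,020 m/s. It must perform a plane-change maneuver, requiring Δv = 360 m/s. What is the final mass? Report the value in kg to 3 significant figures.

final mass ≈ 1450 kg

Rocket equation: m₀/m_f = exp(Δv / v_e) = exp(360 / 3020.0) = exp(0.1192) = 1.1266.
m_f = m₀ / 1.1266 = 1,630 / 1.1266 = 1,446.83 kg.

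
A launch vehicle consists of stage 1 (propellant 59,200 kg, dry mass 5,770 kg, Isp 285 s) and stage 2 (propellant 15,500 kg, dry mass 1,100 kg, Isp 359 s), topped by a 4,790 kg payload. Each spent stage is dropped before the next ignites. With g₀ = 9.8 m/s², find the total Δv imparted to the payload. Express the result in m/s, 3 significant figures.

Δv ≈ 7770 m/s

Ignition mass of stage 1 = 59,200+5,770 + 15,500+1,100 + 4,790 = 86,360 kg.
Stage 1: m₀ = 86,360 kg, m_f = 86,360 − 59,200 = 27,160 kg; Δv = 285×9.8×ln(3.18) = 2793.0×1.1568 ≈ 3231 m/s.
Stage 2: m₀ = 21,390 kg, m_f = 21,390 − 15,500 = 5,890 kg; Δv = 359×9.8×ln(3.632) = 3518.2×1.2897 ≈ 4537 m/s.
Total Δv = 3231 + 4537 = 7768 m/s.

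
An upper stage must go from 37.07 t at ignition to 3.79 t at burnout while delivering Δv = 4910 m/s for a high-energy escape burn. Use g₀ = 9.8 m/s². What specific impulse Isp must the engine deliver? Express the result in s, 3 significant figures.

Isp ≈ 220 s

ln(m₀/m_f) = ln(37070/3790) = ln(9.781) = 2.2804.
Using Δv = v_e ln(m₀/m_f): v_e = Δv / ln(m₀/m_f) = 4910 / 2.2804 = 2153.1 m/s.
Isp = v_e / g₀ = 2153.1 / 9.8 = 219.7 s.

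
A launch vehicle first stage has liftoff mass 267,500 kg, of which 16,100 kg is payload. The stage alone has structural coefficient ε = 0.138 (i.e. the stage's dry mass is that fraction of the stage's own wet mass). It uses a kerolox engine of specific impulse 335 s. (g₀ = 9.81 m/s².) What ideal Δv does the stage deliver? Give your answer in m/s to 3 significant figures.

Δv ≈ 5460 m/s

Stage wet mass = m₀ − payload = 267,500 − 16,100 = 251,400 kg.
Stage dry mass = ε × stage wet mass = 0.138 × 251,400 = 34,693.2 kg.
Burnout mass m_f = stage dry + payload = 34,693.2 + 16,100 = 50,793.2 kg.
v_e = Isp · g₀ = 335 × 9.81 = 3286.4 m/s.
Δv = v_e · ln(267,500/50,793.2) = 3286.4 × ln(5.266) = 3286.4 × 1.6614 ≈ 5460 m/s.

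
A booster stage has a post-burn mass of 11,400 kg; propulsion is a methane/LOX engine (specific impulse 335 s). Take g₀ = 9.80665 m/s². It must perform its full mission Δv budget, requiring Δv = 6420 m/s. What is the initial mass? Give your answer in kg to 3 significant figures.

v_e = Isp · g₀ = 335 × 9.80665 = 3285.2 m/s.
From the ideal rocket equation, m₀/m_f = exp(Δv / v_e) = exp(6420 / 3285.2) = exp(1.9542) = 7.0583.
m₀ = m_f × 7.0583 = 11,400 × 7.0583 = 80,464.6 kg.

initial mass ≈ 80500 kg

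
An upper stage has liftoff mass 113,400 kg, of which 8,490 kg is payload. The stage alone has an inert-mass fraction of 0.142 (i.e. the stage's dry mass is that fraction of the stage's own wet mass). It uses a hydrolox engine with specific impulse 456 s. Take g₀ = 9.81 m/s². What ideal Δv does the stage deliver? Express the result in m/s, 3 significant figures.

Stage wet mass = m₀ − payload = 113,400 − 8,490 = 104,910 kg.
Stage dry mass = ε × stage wet mass = 0.142 × 104,910 = 14,897.2 kg.
Burnout mass m_f = stage dry + payload = 14,897.2 + 8,490 = 23,387.2 kg.
v_e = Isp · g₀ = 456 × 9.81 = 4473.4 m/s.
Δv = v_e · ln(113,400/23,387.2) = 4473.4 × ln(4.849) = 4473.4 × 1.5787 ≈ 7062 m/s.

Δv ≈ 7060 m/s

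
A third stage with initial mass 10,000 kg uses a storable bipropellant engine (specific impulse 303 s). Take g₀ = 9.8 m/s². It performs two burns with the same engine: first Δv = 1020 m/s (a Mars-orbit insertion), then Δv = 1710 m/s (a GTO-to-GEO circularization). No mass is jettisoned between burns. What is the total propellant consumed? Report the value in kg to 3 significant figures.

total propellant consumed ≈ 6010 kg

v_e = Isp · g₀ = 303 × 9.8 = 2969.4 m/s.
After the first burn: m = 10000 × exp(−1020/2969.4) = 10000 × 0.70928 = 7,092.8 kg.
After the second burn: m = 7,092.8 × exp(−1710/2969.4) = 7,092.8 × 0.56221 = 3,987.64 kg.
Total propellant = m₀ − m_final = 10000 − 3,987.64 = 6,012.36 kg.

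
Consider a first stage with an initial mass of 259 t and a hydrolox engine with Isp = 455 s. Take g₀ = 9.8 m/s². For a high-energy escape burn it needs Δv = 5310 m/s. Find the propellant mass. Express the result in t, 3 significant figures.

v_e = Isp · g₀ = 455 × 9.8 = 4459.0 m/s.
From the ideal rocket equation, m₀/m_f = exp(Δv / v_e) = exp(5310 / 4459.0) = exp(1.1908) = 3.2899.
m_f = 259 / 3.2899 = 78.7258 t, so propellant = m₀ − m_f = 259 − 78.7258 = 180.2742 t.

propellant mass ≈ 180 t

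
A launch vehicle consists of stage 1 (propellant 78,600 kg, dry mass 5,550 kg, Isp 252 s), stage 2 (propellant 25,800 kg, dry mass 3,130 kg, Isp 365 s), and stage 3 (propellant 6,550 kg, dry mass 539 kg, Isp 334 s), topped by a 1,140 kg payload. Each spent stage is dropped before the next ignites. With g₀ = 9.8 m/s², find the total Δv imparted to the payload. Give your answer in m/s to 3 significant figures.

Δv ≈ 12000 m/s

Ignition mass of stage 1 = 78,600+5,550 + 25,800+3,130 + 6,550+539 + 1,140 = 121,309 kg.
Stage 1: m₀ = 121,309 kg, m_f = 121,309 − 78,600 = 42,709 kg; Δv = 252×9.8×ln(2.84) = 2469.6×1.0439 ≈ 2578 m/s.
Stage 2: m₀ = 37,159 kg, m_f = 37,159 − 25,800 = 11,359 kg; Δv = 365×9.8×ln(3.271) = 3577.0×1.1852 ≈ 4239 m/s.
Stage 3: m₀ = 8,229 kg, m_f = 8,229 − 6,550 = 1,679 kg; Δv = 334×9.8×ln(4.901) = 3273.2×1.5895 ≈ 5203 m/s.
Total Δv = 2578 + 4239 + 5203 = 12020 m/s.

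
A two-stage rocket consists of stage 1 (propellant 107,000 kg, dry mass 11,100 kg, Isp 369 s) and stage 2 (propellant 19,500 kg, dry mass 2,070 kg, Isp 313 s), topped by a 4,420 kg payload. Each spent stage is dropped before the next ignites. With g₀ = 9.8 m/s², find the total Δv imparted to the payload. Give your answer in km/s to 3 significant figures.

Δv ≈ 9.16 km/s

Ignition mass of stage 1 = 107,000+11,100 + 19,500+2,070 + 4,420 = 144,090 kg.
Stage 1: m₀ = 144,090 kg, m_f = 144,090 − 107,000 = 37,090 kg; Δv = 369×9.8×ln(3.885) = 3616.2×1.3571 ≈ 4908 m/s.
Stage 2: m₀ = 25,990 kg, m_f = 25,990 − 19,500 = 6,490 kg; Δv = 313×9.8×ln(4.005) = 3067.4×1.3874 ≈ 4256 m/s.
Total Δv = 4908 + 4256 = 9164 m/s.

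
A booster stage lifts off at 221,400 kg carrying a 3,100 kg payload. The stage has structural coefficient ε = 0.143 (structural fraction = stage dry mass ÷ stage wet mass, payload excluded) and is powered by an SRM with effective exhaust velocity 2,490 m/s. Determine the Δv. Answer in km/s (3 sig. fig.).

Stage wet mass = m₀ − payload = 221,400 − 3,100 = 218,300 kg.
Stage dry mass = ε × stage wet mass = 0.143 × 218,300 = 31,216.9 kg.
Burnout mass m_f = stage dry + payload = 31,216.9 + 3,100 = 34,316.9 kg.
Rocket equation: Δv = v_e · ln(221,400/34,316.9) = 2490.0 × ln(6.452) = 2490.0 × 1.8643 ≈ 4642 m/s.

Δv ≈ 4.64 km/s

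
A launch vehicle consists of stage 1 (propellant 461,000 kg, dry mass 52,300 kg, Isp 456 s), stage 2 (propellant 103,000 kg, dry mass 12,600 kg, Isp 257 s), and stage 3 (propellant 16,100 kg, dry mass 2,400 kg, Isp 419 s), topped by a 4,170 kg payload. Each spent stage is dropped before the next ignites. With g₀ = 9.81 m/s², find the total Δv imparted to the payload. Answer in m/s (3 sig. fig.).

Δv ≈ 14000 m/s

Ignition mass of stage 1 = 461,000+52,300 + 103,000+12,600 + 16,100+2,400 + 4,170 = 651,570 kg.
Stage 1: m₀ = 651,570 kg, m_f = 651,570 − 461,000 = 190,570 kg; Δv = 456×9.81×ln(3.419) = 4473.4×1.2294 ≈ 5499 m/s.
Stage 2: m₀ = 138,270 kg, m_f = 138,270 − 103,000 = 35,270 kg; Δv = 257×9.81×ln(3.92) = 2521.2×1.3662 ≈ 3444 m/s.
Stage 3: m₀ = 22,670 kg, m_f = 22,670 − 16,100 = 6,570 kg; Δv = 419×9.81×ln(3.451) = 4110.4×1.2385 ≈ 5091 m/s.
Total Δv = 5499 + 3444 + 5091 = 14034 m/s.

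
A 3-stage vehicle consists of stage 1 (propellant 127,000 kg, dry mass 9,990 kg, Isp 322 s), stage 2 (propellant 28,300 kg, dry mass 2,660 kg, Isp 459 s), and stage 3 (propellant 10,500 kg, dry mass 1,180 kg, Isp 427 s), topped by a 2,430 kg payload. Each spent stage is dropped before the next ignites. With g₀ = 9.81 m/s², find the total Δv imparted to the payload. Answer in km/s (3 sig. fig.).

Ignition mass of stage 1 = 127,000+9,990 + 28,300+2,660 + 10,500+1,180 + 2,430 = 182,060 kg.
Stage 1: m₀ = 182,060 kg, m_f = 182,060 − 127,000 = 55,060 kg; Δv = 322×9.81×ln(3.307) = 3158.8×1.1959 ≈ 3778 m/s.
Stage 2: m₀ = 45,070 kg, m_f = 45,070 − 28,300 = 16,770 kg; Δv = 459×9.81×ln(2.688) = 4502.8×0.9886 ≈ 4452 m/s.
Stage 3: m₀ = 14,110 kg, m_f = 14,110 − 10,500 = 3,610 kg; Δv = 427×9.81×ln(3.909) = 4188.9×1.3632 ≈ 5710 m/s.
Total Δv = 3778 + 4452 + 5710 = 13940 m/s.

Δv ≈ 13.9 km/s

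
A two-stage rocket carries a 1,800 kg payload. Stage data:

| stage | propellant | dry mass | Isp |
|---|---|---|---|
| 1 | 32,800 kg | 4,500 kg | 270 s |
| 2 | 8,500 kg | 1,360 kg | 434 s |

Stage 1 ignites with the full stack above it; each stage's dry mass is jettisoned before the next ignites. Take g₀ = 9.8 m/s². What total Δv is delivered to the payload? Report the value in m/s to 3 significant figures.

Δv ≈ 8490 m/s

Ignition mass of stage 1 = 32,800+4,500 + 8,500+1,360 + 1,800 = 48,960 kg.
Stage 1: m₀ = 48,960 kg, m_f = 48,960 − 32,800 = 16,160 kg; Δv = 270×9.8×ln(3.03) = 2646.0×1.1085 ≈ 2933 m/s.
Stage 2: m₀ = 11,660 kg, m_f = 11,660 − 8,500 = 3,160 kg; Δv = 434×9.8×ln(3.69) = 4253.2×1.3056 ≈ 5553 m/s.
Total Δv = 2933 + 5553 = 8486 m/s.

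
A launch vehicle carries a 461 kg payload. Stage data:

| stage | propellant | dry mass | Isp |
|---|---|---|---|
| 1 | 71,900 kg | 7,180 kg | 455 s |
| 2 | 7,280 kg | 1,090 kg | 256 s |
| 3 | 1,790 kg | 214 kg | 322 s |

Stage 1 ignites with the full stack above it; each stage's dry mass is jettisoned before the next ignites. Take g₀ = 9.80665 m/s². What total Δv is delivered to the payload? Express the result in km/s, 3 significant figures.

Ignition mass of stage 1 = 71,900+7,180 + 7,280+1,090 + 1,790+214 + 461 = 89,915 kg.
Stage 1: m₀ = 89,915 kg, m_f = 89,915 − 71,900 = 18,015 kg; Δv = 455×9.80665×ln(4.991) = 4462.0×1.6077 ≈ 7173 m/s.
Stage 2: m₀ = 10,835 kg, m_f = 10,835 − 7,280 = 3,555 kg; Δv = 256×9.80665×ln(3.048) = 2510.5×1.1144 ≈ 2798 m/s.
Stage 3: m₀ = 2,465 kg, m_f = 2,465 − 1,790 = 675 kg; Δv = 322×9.80665×ln(3.652) = 3157.7×1.2952 ≈ 4090 m/s.
Total Δv = 7173 + 2798 + 4090 = 14061 m/s.

Δv ≈ 14.1 km/s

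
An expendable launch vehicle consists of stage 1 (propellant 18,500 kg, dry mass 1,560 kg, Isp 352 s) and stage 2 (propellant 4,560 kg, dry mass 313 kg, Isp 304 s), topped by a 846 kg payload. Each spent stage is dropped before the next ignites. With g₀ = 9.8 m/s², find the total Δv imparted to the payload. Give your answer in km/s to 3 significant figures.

Δv ≈ 9.12 km/s

Ignition mass of stage 1 = 18,500+1,560 + 4,560+313 + 846 = 25,779 kg.
Stage 1: m₀ = 25,779 kg, m_f = 25,779 − 18,500 = 7,279 kg; Δv = 352×9.8×ln(3.542) = 3449.6×1.2646 ≈ 4362 m/s.
Stage 2: m₀ = 5,719 kg, m_f = 5,719 − 4,560 = 1,159 kg; Δv = 304×9.8×ln(4.934) = 2979.2×1.5962 ≈ 4756 m/s.
Total Δv = 4362 + 4756 = 9118 m/s.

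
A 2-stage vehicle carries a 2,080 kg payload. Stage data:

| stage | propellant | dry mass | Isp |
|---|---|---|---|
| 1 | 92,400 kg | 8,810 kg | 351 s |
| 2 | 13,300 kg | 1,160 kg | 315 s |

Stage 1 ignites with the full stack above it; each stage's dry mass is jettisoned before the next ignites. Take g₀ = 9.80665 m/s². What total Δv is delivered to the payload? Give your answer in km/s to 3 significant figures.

Ignition mass of stage 1 = 92,400+8,810 + 13,300+1,160 + 2,080 = 117,750 kg.
Stage 1: m₀ = 117,750 kg, m_f = 117,750 − 92,400 = 25,350 kg; Δv = 351×9.80665×ln(4.645) = 3442.1×1.5358 ≈ 5286 m/s.
Stage 2: m₀ = 16,540 kg, m_f = 16,540 − 13,300 = 3,240 kg; Δv = 315×9.80665×ln(5.105) = 3089.1×1.6302 ≈ 5036 m/s.
Total Δv = 5286 + 5036 = 10322 m/s.

Δv ≈ 10.3 km/s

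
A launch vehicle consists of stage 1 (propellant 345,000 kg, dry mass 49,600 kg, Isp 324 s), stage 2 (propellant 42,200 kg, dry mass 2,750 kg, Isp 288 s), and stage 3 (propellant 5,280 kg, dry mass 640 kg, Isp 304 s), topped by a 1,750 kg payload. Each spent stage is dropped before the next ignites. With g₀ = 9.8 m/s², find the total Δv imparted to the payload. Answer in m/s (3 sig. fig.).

Δv ≈ 12700 m/s

Ignition mass of stage 1 = 345,000+49,600 + 42,200+2,750 + 5,280+640 + 1,750 = 447,220 kg.
Stage 1: m₀ = 447,220 kg, m_f = 447,220 − 345,000 = 102,220 kg; Δv = 324×9.8×ln(4.375) = 3175.2×1.4759 ≈ 4686 m/s.
Stage 2: m₀ = 52,620 kg, m_f = 52,620 − 42,200 = 10,420 kg; Δv = 288×9.8×ln(5.05) = 2822.4×1.6194 ≈ 4571 m/s.
Stage 3: m₀ = 7,670 kg, m_f = 7,670 − 5,280 = 2,390 kg; Δv = 304×9.8×ln(3.209) = 2979.2×1.1660 ≈ 3474 m/s.
Total Δv = 4686 + 4571 + 3474 = 12731 m/s.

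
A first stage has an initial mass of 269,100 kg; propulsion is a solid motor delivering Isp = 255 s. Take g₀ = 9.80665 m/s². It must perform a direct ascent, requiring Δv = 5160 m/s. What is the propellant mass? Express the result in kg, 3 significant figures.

propellant mass ≈ 235000 kg

v_e = Isp · g₀ = 255 × 9.80665 = 2500.7 m/s.
From the ideal rocket equation, m₀/m_f = exp(Δv / v_e) = exp(5160 / 2500.7) = exp(2.0634) = 7.8729.
m_f = 269,100 / 7.8729 = 34,180.5 kg, so propellant = m₀ − m_f = 269,100 − 34,180.5 = 234,919.5 kg.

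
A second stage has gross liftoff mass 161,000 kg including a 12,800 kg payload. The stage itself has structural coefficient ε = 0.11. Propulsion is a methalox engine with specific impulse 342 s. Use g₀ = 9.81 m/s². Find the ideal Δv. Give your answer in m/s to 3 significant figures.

Stage wet mass = m₀ − payload = 161,000 − 12,800 = 148,200 kg.
Stage dry mass = ε × stage wet mass = 0.11 × 148,200 = 16,302 kg.
Burnout mass m_f = stage dry + payload = 16,302 + 12,800 = 29,102 kg.
v_e = Isp · g₀ = 342 × 9.81 = 3355.0 m/s.
Δv = v_e · ln(161,000/29,102) = 3355.0 × ln(5.532) = 3355.0 × 1.7106 ≈ 5739 m/s.

Δv ≈ 5740 m/s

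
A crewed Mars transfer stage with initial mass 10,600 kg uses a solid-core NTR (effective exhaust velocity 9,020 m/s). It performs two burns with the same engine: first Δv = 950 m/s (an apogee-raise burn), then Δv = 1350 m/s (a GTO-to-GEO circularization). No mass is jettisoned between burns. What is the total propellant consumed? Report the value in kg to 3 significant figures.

total propellant consumed ≈ 2390 kg

After the first burn: m = 10600 × exp(−950/9020.0) = 10600 × 0.90004 = 9,540.42 kg.
After the second burn: m = 9,540.42 × exp(−1350/9020.0) = 9,540.42 × 0.86099 = 8,214.21 kg.
Total propellant = m₀ − m_final = 10600 − 8,214.21 = 2,385.79 kg.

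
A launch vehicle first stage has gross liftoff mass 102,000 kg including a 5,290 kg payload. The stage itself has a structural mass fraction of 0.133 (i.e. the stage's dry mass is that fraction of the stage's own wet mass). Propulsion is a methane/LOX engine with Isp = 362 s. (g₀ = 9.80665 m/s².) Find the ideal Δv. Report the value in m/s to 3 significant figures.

Stage wet mass = m₀ − payload = 102,000 − 5,290 = 96,710 kg.
Stage dry mass = ε × stage wet mass = 0.133 × 96,710 = 12,862.4 kg.
Burnout mass m_f = stage dry + payload = 12,862.4 + 5,290 = 18,152.4 kg.
v_e = Isp · g₀ = 362 × 9.80665 = 3550.0 m/s.
Using Δv = v_e ln(m₀/m_f): Δv = v_e · ln(102,000/18,152.4) = 3550.0 × ln(5.619) = 3550.0 × 1.7262 ≈ 6128 m/s.

Δv ≈ 6130 m/s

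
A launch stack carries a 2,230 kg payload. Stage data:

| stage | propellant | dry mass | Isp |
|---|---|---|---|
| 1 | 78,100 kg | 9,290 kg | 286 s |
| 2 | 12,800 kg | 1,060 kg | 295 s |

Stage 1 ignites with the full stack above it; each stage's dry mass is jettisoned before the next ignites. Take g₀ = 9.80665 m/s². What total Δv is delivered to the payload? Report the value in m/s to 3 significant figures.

Ignition mass of stage 1 = 78,100+9,290 + 12,800+1,060 + 2,230 = 103,480 kg.
Stage 1: m₀ = 103,480 kg, m_f = 103,480 − 78,100 = 25,380 kg; Δv = 286×9.80665×ln(4.077) = 2804.7×1.4054 ≈ 3942 m/s.
Stage 2: m₀ = 16,090 kg, m_f = 16,090 − 12,800 = 3,290 kg; Δv = 295×9.80665×ln(4.891) = 2893.0×1.5873 ≈ 4592 m/s.
Total Δv = 3942 + 4592 = 8534 m/s.

Δv ≈ 8530 m/s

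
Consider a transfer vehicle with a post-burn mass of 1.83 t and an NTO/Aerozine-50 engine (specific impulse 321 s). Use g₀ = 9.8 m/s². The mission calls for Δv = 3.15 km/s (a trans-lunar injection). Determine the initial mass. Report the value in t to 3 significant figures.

initial mass ≈ 4.98 t

v_e = Isp · g₀ = 321 × 9.8 = 3145.8 m/s.
m₀/m_f = exp(Δv / v_e) = exp(3150 / 3145.8) = exp(1.0013) = 2.7219.
m₀ = m_f × 2.7219 = 1.83 × 2.7219 = 4.98108 t.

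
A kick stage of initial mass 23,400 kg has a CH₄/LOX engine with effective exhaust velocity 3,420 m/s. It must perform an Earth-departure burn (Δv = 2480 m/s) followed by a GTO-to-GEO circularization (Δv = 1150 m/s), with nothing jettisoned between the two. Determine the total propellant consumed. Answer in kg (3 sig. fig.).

After the first burn: m = 23400 × exp(−2480/3420.0) = 23400 × 0.48425 = 11,331.5 kg.
After the second burn: m = 11,331.5 × exp(−1150/3420.0) = 11,331.5 × 0.71444 = 8,095.68 kg.
Total propellant = m₀ − m_final = 23400 − 8,095.68 = 15,304.32 kg.

total propellant consumed ≈ 15300 kg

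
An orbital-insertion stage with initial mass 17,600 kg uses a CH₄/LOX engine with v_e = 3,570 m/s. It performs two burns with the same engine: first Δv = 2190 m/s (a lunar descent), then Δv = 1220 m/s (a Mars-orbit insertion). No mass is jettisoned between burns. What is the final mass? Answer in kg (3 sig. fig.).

final mass ≈ 6770 kg

After the first burn: m = 17600 × exp(−2190/3570.0) = 17600 × 0.54148 = 9,530.05 kg.
After the second burn: m = 9,530.05 × exp(−1220/3570.0) = 9,530.05 × 0.71054 = 6,771.48 kg.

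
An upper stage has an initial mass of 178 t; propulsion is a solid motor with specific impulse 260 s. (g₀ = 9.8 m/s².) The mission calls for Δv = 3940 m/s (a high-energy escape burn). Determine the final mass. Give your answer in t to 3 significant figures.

final mass ≈ 37.9 t

v_e = Isp · g₀ = 260 × 9.8 = 2548.0 m/s.
Rocket equation: m₀/m_f = exp(Δv / v_e) = exp(3940 / 2548.0) = exp(1.5463) = 4.6941.
m_f = m₀ / 4.6941 = 178 / 4.6941 = 37.9199 t.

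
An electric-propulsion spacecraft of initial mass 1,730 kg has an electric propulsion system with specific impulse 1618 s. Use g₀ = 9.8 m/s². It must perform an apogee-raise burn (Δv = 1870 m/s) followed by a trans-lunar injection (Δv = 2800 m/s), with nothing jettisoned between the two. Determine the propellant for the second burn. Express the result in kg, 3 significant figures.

propellant for the second burn ≈ 249 kg

v_e = Isp · g₀ = 1618 × 9.8 = 15856.4 m/s.
After the first burn: m = 1730 × exp(−1870/15856.4) = 1730 × 0.88876 = 1,537.55 kg.
After the second burn: m = 1,537.55 × exp(−2800/15856.4) = 1,537.55 × 0.83813 = 1,288.67 kg.
Second-burn propellant = 1,537.55 − 1,288.67 = 248.88 kg.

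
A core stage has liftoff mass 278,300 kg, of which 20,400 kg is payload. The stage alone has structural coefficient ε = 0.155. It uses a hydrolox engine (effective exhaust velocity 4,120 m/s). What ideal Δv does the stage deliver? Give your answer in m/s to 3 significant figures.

Stage wet mass = m₀ − payload = 278,300 − 20,400 = 257,900 kg.
Stage dry mass = ε × stage wet mass = 0.155 × 257,900 = 39,974.5 kg.
Burnout mass m_f = stage dry + payload = 39,974.5 + 20,400 = 60,374.5 kg.
Δv = v_e · ln(278,300/60,374.5) = 4120.0 × ln(4.61) = 4120.0 × 1.5281 ≈ 6296 m/s.

Δv ≈ 6300 m/s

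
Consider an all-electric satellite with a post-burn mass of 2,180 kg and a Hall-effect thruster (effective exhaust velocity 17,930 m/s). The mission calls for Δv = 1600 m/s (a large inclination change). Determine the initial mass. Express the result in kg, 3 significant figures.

initial mass ≈ 2380 kg

Rocket equation: m₀/m_f = exp(Δv / v_e) = exp(1600 / 17930.0) = exp(0.0892) = 1.0933.
m₀ = m_f × 1.0933 = 2,180 × 1.0933 = 2,383.39 kg.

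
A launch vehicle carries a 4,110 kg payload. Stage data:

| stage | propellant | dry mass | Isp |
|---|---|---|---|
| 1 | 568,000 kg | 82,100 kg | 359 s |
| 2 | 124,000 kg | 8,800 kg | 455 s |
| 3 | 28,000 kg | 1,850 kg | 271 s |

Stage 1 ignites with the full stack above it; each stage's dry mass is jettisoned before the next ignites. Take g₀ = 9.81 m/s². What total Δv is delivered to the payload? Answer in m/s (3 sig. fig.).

Δv ≈ 14900 m/s

Ignition mass of stage 1 = 568,000+82,100 + 124,000+8,800 + 28,000+1,850 + 4,110 = 816,860 kg.
Stage 1: m₀ = 816,860 kg, m_f = 816,860 − 568,000 = 248,860 kg; Δv = 359×9.81×ln(3.282) = 3521.8×1.1886 ≈ 4186 m/s.
Stage 2: m₀ = 166,760 kg, m_f = 166,760 − 124,000 = 42,760 kg; Δv = 455×9.81×ln(3.9) = 4463.6×1.3610 ≈ 6075 m/s.
Stage 3: m₀ = 33,960 kg, m_f = 33,960 − 28,000 = 5,960 kg; Δv = 271×9.81×ln(5.698) = 2658.5×1.7401 ≈ 4626 m/s.
Total Δv = 4186 + 6075 + 4626 = 14887 m/s.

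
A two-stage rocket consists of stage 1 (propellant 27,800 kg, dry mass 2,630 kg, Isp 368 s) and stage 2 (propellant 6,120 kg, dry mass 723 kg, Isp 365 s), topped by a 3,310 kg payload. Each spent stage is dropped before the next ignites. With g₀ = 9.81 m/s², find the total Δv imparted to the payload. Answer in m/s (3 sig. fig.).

Ignition mass of stage 1 = 27,800+2,630 + 6,120+723 + 3,310 = 40,583 kg.
Stage 1: m₀ = 40,583 kg, m_f = 40,583 − 27,800 = 12,783 kg; Δv = 368×9.81×ln(3.175) = 3610.1×1.1552 ≈ 4170 m/s.
Stage 2: m₀ = 10,153 kg, m_f = 10,153 − 6,120 = 4,033 kg; Δv = 365×9.81×ln(2.517) = 3580.7×0.9233 ≈ 3306 m/s.
Total Δv = 4170 + 3306 = 7476 m/s.

Δv ≈ 7480 m/s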